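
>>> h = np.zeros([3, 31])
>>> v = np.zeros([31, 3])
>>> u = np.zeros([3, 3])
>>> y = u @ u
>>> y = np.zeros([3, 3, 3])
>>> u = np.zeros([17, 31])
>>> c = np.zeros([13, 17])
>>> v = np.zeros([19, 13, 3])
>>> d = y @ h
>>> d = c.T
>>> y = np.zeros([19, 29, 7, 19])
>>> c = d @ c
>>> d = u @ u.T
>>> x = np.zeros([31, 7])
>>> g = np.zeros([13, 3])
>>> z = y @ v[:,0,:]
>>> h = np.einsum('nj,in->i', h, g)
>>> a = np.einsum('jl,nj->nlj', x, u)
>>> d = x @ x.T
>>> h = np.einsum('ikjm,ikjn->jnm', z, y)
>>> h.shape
(7, 19, 3)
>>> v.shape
(19, 13, 3)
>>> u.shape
(17, 31)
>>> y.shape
(19, 29, 7, 19)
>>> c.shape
(17, 17)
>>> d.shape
(31, 31)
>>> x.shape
(31, 7)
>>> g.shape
(13, 3)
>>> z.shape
(19, 29, 7, 3)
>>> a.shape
(17, 7, 31)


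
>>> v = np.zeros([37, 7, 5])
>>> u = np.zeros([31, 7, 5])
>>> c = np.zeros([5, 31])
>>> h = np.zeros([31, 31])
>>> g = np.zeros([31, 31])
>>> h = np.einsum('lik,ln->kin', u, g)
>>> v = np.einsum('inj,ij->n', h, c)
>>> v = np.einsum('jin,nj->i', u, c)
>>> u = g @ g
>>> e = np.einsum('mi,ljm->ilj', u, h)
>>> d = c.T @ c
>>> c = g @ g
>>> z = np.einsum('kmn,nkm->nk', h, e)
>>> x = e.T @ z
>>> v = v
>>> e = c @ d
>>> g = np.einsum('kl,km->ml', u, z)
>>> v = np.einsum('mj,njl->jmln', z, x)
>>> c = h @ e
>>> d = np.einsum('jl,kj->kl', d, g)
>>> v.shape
(5, 31, 5, 7)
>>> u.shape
(31, 31)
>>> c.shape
(5, 7, 31)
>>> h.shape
(5, 7, 31)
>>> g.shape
(5, 31)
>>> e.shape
(31, 31)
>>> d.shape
(5, 31)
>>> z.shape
(31, 5)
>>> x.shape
(7, 5, 5)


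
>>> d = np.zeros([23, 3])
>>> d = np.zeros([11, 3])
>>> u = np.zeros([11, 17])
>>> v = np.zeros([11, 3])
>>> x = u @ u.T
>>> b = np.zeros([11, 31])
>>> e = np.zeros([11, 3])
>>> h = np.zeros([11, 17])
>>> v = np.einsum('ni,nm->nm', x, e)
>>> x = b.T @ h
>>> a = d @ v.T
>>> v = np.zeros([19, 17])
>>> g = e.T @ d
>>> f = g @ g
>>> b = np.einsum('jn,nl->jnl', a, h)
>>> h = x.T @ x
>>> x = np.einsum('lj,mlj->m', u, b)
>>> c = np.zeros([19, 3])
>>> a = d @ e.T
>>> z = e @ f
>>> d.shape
(11, 3)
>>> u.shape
(11, 17)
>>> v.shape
(19, 17)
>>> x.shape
(11,)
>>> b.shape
(11, 11, 17)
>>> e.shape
(11, 3)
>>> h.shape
(17, 17)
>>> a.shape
(11, 11)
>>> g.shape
(3, 3)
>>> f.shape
(3, 3)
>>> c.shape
(19, 3)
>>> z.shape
(11, 3)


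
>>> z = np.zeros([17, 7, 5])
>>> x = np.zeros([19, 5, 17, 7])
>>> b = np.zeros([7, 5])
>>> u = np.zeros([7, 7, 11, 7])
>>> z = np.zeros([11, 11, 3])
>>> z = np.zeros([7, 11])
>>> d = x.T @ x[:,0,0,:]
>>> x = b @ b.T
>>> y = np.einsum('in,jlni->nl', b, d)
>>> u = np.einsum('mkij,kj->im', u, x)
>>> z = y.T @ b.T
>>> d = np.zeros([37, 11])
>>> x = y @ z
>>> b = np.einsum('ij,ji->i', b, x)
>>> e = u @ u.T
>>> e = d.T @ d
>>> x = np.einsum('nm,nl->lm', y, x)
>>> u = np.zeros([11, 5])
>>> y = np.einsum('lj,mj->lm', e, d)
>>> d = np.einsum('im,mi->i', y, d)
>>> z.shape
(17, 7)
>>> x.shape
(7, 17)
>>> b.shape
(7,)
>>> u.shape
(11, 5)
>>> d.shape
(11,)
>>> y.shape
(11, 37)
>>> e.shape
(11, 11)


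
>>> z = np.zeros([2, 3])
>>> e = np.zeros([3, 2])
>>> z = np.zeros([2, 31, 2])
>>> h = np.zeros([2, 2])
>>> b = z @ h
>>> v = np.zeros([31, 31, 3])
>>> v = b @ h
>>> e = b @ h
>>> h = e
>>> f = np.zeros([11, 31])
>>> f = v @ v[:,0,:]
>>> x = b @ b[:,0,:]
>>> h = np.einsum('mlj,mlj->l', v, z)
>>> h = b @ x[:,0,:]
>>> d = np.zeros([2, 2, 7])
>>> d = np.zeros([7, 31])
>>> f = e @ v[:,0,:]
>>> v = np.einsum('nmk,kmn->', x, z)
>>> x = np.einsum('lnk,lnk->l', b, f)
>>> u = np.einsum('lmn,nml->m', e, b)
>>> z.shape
(2, 31, 2)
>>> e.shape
(2, 31, 2)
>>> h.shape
(2, 31, 2)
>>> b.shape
(2, 31, 2)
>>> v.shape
()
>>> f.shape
(2, 31, 2)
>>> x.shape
(2,)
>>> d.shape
(7, 31)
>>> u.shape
(31,)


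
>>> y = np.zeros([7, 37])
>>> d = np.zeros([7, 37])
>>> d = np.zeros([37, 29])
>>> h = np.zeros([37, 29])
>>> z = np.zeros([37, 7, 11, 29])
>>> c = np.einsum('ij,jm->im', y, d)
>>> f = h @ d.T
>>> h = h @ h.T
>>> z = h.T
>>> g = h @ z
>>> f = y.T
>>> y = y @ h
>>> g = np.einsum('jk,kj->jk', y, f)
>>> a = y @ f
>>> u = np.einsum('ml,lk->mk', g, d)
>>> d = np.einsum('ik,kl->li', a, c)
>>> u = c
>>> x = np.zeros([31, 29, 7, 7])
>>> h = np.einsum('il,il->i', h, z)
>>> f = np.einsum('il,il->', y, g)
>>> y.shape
(7, 37)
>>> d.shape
(29, 7)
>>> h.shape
(37,)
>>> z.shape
(37, 37)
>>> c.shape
(7, 29)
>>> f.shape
()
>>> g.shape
(7, 37)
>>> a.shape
(7, 7)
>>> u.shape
(7, 29)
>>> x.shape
(31, 29, 7, 7)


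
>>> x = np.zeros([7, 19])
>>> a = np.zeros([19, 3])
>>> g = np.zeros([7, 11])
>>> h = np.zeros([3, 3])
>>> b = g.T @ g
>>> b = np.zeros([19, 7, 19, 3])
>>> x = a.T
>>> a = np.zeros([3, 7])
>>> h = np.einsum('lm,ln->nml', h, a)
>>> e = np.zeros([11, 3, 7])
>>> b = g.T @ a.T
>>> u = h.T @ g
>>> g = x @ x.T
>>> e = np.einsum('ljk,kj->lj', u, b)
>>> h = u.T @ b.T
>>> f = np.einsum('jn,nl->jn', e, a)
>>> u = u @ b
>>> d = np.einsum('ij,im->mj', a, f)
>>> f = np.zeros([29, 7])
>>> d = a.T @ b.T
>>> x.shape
(3, 19)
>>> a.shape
(3, 7)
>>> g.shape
(3, 3)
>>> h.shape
(11, 3, 11)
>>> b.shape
(11, 3)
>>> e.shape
(3, 3)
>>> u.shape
(3, 3, 3)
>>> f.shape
(29, 7)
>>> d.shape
(7, 11)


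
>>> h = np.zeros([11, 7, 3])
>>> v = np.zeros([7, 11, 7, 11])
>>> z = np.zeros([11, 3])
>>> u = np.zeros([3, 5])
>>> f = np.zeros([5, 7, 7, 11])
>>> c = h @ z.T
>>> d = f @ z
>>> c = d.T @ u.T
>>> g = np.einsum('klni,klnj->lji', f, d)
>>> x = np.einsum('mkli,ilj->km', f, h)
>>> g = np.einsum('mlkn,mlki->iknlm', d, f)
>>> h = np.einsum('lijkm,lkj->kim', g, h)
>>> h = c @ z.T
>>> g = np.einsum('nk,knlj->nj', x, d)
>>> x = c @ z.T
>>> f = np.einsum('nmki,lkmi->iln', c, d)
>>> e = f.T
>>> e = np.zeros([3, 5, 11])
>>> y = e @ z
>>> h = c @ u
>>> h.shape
(3, 7, 7, 5)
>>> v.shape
(7, 11, 7, 11)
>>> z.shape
(11, 3)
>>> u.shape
(3, 5)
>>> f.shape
(3, 5, 3)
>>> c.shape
(3, 7, 7, 3)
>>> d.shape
(5, 7, 7, 3)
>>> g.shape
(7, 3)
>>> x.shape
(3, 7, 7, 11)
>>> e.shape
(3, 5, 11)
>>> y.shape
(3, 5, 3)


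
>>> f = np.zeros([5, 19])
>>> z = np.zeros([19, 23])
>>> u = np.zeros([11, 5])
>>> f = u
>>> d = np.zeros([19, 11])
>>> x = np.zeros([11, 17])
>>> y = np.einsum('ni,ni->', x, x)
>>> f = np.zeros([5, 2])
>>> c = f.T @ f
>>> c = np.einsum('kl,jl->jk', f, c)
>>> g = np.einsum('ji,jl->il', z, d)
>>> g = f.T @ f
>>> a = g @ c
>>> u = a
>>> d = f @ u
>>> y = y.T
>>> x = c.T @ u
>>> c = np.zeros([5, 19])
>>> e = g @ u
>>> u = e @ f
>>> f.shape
(5, 2)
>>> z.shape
(19, 23)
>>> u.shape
(2, 2)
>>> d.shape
(5, 5)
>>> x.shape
(5, 5)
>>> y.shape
()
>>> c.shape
(5, 19)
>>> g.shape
(2, 2)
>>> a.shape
(2, 5)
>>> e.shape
(2, 5)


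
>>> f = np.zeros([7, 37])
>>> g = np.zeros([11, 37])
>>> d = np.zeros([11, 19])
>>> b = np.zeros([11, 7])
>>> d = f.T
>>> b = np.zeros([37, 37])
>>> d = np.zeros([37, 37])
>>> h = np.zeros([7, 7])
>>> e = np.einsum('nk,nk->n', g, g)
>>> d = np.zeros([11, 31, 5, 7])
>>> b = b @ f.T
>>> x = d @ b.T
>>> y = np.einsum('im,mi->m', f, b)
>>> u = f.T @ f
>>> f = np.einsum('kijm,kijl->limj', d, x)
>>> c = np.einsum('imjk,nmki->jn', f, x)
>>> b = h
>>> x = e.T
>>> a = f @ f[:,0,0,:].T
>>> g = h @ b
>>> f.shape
(37, 31, 7, 5)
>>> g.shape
(7, 7)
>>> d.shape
(11, 31, 5, 7)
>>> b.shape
(7, 7)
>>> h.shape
(7, 7)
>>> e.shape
(11,)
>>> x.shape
(11,)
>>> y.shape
(37,)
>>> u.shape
(37, 37)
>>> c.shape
(7, 11)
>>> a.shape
(37, 31, 7, 37)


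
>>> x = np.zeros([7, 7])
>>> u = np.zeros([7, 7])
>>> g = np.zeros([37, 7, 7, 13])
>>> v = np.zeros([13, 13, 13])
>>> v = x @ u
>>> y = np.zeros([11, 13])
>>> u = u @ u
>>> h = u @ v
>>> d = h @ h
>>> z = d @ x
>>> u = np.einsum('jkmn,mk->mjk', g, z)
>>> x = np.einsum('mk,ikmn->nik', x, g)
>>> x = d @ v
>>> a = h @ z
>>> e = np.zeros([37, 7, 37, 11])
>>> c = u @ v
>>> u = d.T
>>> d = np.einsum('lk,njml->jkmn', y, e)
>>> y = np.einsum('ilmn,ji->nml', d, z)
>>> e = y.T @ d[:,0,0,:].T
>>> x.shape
(7, 7)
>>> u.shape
(7, 7)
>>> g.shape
(37, 7, 7, 13)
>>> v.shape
(7, 7)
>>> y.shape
(37, 37, 13)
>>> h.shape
(7, 7)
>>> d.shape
(7, 13, 37, 37)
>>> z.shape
(7, 7)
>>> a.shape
(7, 7)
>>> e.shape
(13, 37, 7)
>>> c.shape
(7, 37, 7)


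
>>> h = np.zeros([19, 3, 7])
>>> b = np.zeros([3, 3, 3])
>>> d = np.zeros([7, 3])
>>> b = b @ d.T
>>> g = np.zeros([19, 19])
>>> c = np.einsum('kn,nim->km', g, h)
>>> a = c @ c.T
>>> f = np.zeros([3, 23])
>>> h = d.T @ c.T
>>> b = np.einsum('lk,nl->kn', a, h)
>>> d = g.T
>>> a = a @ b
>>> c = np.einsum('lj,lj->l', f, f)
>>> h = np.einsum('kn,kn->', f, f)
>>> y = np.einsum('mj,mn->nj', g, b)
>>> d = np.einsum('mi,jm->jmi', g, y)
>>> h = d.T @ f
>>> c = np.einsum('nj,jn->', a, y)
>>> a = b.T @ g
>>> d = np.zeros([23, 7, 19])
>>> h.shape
(19, 19, 23)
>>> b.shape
(19, 3)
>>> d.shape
(23, 7, 19)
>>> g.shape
(19, 19)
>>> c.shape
()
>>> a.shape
(3, 19)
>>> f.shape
(3, 23)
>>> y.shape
(3, 19)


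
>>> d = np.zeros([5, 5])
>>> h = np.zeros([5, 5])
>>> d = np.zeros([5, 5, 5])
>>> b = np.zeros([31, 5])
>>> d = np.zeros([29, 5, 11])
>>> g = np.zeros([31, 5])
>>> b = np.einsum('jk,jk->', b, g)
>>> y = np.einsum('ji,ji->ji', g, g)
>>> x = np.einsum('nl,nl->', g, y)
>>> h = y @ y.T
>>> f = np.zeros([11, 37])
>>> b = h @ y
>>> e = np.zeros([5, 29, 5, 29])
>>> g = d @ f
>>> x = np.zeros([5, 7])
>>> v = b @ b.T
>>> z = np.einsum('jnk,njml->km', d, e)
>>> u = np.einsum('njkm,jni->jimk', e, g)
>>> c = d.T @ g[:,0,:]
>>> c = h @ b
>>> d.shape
(29, 5, 11)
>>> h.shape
(31, 31)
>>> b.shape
(31, 5)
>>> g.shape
(29, 5, 37)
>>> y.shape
(31, 5)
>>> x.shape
(5, 7)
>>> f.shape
(11, 37)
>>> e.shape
(5, 29, 5, 29)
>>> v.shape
(31, 31)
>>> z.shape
(11, 5)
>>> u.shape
(29, 37, 29, 5)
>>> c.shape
(31, 5)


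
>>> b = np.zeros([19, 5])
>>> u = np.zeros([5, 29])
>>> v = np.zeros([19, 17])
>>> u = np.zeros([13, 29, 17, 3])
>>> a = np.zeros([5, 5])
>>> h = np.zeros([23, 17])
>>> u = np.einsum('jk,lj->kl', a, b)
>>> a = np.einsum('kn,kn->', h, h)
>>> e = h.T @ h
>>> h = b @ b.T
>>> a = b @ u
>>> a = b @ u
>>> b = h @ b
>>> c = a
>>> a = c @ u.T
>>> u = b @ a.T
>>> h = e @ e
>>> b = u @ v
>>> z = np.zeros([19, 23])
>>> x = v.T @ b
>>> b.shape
(19, 17)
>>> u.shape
(19, 19)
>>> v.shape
(19, 17)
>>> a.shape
(19, 5)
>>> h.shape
(17, 17)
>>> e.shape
(17, 17)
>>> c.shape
(19, 19)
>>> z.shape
(19, 23)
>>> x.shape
(17, 17)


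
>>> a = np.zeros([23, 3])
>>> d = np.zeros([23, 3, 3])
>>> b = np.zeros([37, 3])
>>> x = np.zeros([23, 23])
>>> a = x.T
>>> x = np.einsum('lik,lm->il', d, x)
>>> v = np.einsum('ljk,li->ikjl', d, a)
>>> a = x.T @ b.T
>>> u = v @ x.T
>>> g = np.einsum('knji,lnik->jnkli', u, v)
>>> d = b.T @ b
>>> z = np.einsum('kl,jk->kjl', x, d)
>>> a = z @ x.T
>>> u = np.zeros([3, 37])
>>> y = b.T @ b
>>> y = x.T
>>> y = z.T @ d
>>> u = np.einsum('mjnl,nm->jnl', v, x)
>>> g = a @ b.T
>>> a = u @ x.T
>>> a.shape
(3, 3, 3)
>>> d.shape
(3, 3)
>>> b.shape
(37, 3)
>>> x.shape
(3, 23)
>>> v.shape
(23, 3, 3, 23)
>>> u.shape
(3, 3, 23)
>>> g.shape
(3, 3, 37)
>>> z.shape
(3, 3, 23)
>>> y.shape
(23, 3, 3)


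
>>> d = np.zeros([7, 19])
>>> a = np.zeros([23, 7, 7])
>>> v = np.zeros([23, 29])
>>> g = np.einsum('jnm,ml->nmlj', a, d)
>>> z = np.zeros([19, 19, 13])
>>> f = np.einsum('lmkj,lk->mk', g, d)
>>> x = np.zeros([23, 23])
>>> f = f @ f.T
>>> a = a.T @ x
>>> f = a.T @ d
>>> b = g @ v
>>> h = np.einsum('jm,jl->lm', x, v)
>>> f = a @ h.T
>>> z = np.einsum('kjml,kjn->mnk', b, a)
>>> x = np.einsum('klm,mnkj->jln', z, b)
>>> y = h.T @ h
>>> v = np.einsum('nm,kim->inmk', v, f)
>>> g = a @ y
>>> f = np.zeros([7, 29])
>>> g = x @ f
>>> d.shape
(7, 19)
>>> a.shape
(7, 7, 23)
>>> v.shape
(7, 23, 29, 7)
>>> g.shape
(29, 23, 29)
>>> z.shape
(19, 23, 7)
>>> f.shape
(7, 29)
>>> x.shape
(29, 23, 7)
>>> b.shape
(7, 7, 19, 29)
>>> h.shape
(29, 23)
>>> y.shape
(23, 23)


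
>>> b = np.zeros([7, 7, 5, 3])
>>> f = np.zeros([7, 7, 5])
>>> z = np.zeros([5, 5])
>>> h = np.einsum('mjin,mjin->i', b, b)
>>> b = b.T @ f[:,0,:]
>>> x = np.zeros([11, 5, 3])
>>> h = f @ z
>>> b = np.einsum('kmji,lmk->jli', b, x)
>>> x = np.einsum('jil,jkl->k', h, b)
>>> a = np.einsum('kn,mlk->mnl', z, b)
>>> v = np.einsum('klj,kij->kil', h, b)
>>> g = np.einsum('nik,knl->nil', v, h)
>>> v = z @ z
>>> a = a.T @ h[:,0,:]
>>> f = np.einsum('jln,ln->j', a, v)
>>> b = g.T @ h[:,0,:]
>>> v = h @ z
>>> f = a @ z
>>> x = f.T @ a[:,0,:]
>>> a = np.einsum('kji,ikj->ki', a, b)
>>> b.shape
(5, 11, 5)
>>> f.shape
(11, 5, 5)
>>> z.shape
(5, 5)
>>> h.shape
(7, 7, 5)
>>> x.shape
(5, 5, 5)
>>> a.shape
(11, 5)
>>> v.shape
(7, 7, 5)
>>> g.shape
(7, 11, 5)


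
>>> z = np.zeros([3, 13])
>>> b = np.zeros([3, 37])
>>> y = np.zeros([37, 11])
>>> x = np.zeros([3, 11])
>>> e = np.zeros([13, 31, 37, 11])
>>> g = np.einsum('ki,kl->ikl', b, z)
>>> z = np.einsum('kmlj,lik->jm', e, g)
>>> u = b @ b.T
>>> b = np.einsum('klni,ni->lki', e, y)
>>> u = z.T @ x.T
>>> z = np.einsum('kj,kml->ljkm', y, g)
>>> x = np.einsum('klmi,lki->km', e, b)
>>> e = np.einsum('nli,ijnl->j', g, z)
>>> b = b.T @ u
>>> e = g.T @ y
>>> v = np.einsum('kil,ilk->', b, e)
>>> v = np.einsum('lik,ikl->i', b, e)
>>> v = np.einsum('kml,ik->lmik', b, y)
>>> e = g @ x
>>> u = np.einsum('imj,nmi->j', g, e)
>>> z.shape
(13, 11, 37, 3)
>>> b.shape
(11, 13, 3)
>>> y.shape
(37, 11)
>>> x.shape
(13, 37)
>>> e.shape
(37, 3, 37)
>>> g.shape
(37, 3, 13)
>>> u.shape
(13,)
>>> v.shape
(3, 13, 37, 11)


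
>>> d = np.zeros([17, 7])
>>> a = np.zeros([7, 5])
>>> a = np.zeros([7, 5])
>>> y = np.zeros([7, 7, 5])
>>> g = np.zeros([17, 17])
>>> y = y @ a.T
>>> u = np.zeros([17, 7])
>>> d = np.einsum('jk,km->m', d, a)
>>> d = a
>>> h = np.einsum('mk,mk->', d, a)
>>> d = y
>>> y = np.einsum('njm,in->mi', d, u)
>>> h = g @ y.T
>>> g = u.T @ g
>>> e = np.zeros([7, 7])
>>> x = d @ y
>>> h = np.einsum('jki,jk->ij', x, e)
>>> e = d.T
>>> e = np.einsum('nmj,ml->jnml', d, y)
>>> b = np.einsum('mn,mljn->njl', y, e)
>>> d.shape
(7, 7, 7)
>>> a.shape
(7, 5)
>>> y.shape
(7, 17)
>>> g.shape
(7, 17)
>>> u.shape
(17, 7)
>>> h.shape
(17, 7)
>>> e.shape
(7, 7, 7, 17)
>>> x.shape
(7, 7, 17)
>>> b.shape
(17, 7, 7)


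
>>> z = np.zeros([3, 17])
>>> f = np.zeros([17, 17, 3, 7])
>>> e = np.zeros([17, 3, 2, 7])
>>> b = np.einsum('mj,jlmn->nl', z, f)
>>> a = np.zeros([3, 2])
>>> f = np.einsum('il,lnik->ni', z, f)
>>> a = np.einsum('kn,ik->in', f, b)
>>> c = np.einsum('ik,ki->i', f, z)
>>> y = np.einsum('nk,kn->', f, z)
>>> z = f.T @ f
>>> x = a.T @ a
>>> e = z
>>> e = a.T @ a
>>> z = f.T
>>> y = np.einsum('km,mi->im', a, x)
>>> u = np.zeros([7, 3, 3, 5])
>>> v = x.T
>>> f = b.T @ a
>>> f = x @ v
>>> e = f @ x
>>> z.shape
(3, 17)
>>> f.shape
(3, 3)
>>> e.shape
(3, 3)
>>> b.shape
(7, 17)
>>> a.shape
(7, 3)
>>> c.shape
(17,)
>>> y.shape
(3, 3)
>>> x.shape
(3, 3)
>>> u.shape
(7, 3, 3, 5)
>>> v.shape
(3, 3)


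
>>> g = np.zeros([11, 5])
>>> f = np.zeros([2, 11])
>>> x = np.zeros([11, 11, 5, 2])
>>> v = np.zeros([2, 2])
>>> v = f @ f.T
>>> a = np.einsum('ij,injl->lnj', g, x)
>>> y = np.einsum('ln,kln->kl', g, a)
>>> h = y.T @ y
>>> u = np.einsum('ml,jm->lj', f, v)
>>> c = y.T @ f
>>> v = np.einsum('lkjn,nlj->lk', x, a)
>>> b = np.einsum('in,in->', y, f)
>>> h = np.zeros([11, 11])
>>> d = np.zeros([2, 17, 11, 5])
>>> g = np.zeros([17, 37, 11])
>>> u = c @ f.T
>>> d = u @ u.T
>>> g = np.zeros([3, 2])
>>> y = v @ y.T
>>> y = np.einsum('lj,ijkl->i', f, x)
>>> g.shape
(3, 2)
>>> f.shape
(2, 11)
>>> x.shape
(11, 11, 5, 2)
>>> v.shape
(11, 11)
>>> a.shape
(2, 11, 5)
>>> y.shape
(11,)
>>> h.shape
(11, 11)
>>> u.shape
(11, 2)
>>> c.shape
(11, 11)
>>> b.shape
()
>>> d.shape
(11, 11)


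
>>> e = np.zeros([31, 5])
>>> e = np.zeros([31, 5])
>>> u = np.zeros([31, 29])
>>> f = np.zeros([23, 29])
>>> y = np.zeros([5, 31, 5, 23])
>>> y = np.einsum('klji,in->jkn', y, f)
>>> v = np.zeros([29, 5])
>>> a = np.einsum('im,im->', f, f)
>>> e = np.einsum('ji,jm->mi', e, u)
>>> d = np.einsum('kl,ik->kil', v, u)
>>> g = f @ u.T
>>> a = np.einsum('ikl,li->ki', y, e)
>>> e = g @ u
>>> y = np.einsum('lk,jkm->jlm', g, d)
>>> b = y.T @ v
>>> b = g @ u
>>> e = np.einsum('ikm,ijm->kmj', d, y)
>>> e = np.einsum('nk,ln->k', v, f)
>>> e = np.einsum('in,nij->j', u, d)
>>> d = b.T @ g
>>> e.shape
(5,)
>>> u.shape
(31, 29)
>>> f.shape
(23, 29)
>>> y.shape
(29, 23, 5)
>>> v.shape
(29, 5)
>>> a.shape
(5, 5)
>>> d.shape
(29, 31)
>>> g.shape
(23, 31)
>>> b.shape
(23, 29)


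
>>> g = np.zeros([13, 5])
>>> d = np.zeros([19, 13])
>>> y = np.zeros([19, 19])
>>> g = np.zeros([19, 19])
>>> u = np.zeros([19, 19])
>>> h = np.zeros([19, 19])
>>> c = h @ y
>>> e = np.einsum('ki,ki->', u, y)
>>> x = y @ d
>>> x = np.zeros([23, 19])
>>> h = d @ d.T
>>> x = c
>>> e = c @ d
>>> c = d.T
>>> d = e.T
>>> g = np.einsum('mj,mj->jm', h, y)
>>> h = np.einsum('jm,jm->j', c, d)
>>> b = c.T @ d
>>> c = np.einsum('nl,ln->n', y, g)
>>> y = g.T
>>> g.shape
(19, 19)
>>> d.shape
(13, 19)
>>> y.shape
(19, 19)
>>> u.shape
(19, 19)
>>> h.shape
(13,)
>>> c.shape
(19,)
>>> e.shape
(19, 13)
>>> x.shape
(19, 19)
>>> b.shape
(19, 19)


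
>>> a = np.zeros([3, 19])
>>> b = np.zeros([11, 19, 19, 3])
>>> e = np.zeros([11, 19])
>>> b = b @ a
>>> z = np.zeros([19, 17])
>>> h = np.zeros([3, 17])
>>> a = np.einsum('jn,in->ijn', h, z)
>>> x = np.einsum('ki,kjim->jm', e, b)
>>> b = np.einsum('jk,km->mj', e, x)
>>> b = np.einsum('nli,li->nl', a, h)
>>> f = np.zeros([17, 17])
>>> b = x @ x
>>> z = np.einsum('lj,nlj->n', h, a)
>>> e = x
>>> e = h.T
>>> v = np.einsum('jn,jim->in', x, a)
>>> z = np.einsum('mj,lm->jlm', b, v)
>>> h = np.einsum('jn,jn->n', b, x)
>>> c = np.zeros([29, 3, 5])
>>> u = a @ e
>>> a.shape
(19, 3, 17)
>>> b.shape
(19, 19)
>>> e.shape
(17, 3)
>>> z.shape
(19, 3, 19)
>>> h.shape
(19,)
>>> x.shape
(19, 19)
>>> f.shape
(17, 17)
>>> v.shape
(3, 19)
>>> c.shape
(29, 3, 5)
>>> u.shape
(19, 3, 3)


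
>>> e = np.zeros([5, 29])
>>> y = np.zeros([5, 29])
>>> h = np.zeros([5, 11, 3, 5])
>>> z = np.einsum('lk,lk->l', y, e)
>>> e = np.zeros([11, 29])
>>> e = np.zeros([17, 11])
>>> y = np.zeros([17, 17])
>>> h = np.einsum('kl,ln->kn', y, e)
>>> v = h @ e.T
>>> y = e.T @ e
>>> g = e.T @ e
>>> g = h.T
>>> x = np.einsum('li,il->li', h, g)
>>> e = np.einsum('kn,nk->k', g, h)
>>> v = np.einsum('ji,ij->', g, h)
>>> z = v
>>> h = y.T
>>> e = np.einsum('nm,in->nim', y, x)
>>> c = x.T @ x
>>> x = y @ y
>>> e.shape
(11, 17, 11)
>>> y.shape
(11, 11)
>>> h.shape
(11, 11)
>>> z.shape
()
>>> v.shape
()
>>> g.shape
(11, 17)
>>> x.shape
(11, 11)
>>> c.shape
(11, 11)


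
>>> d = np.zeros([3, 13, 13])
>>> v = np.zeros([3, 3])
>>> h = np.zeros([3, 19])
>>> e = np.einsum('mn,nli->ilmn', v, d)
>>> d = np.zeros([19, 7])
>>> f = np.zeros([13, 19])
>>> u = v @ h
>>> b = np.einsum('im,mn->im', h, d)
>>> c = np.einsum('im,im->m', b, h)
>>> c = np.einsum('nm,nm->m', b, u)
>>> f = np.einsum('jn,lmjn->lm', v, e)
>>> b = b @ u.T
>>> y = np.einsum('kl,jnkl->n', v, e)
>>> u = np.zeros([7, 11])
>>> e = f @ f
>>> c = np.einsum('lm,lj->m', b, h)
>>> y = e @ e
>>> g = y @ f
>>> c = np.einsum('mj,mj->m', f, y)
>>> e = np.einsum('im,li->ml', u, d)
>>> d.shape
(19, 7)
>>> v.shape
(3, 3)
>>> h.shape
(3, 19)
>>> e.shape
(11, 19)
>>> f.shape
(13, 13)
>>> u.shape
(7, 11)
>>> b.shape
(3, 3)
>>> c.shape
(13,)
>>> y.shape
(13, 13)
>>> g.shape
(13, 13)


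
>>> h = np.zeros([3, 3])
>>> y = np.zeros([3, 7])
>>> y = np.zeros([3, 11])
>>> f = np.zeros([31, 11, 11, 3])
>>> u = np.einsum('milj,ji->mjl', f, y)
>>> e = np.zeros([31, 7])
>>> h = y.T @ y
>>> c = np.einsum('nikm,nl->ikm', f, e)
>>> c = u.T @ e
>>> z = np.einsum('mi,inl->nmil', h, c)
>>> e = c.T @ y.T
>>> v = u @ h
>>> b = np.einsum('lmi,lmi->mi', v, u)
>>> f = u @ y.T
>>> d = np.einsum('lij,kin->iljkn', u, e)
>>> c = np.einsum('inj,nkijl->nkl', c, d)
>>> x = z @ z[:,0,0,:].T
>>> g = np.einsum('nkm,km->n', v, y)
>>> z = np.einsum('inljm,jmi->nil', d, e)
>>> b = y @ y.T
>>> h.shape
(11, 11)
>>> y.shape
(3, 11)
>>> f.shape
(31, 3, 3)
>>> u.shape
(31, 3, 11)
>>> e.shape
(7, 3, 3)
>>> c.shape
(3, 31, 3)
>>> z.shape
(31, 3, 11)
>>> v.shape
(31, 3, 11)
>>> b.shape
(3, 3)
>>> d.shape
(3, 31, 11, 7, 3)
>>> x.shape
(3, 11, 11, 3)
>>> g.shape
(31,)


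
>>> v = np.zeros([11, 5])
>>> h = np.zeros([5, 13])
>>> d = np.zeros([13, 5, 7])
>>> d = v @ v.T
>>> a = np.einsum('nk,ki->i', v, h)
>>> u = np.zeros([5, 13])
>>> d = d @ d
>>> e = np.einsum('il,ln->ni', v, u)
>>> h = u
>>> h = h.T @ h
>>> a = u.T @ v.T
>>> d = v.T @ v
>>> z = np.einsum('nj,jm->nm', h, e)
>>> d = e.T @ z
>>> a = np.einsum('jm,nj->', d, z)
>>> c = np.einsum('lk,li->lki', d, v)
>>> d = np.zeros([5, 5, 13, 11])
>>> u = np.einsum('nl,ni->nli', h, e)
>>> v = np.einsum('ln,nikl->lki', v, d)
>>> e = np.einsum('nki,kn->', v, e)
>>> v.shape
(11, 13, 5)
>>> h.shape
(13, 13)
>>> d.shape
(5, 5, 13, 11)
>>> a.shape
()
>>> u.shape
(13, 13, 11)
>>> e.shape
()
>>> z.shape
(13, 11)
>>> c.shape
(11, 11, 5)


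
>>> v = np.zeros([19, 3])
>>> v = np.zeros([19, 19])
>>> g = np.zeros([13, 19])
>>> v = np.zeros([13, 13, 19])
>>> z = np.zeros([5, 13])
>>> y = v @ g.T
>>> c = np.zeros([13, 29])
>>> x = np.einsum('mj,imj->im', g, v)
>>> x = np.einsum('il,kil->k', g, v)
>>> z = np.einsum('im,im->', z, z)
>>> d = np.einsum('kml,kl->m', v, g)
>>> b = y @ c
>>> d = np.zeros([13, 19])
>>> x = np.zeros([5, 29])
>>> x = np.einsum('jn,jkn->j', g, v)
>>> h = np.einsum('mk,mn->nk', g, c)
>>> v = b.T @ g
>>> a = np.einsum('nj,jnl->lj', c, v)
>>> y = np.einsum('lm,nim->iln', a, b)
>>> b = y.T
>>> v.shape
(29, 13, 19)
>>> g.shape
(13, 19)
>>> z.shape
()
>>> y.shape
(13, 19, 13)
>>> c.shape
(13, 29)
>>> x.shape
(13,)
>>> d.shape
(13, 19)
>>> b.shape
(13, 19, 13)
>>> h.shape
(29, 19)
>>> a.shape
(19, 29)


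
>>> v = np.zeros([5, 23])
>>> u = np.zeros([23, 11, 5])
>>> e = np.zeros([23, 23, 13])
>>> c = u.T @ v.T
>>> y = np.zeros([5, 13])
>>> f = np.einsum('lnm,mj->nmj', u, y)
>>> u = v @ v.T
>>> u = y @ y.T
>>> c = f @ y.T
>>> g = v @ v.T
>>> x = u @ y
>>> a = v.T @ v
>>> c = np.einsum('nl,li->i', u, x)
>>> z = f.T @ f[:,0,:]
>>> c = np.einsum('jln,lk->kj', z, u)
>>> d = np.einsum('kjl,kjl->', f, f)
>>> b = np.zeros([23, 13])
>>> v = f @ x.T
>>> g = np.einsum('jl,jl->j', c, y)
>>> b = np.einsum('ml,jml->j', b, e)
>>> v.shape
(11, 5, 5)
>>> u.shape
(5, 5)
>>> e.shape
(23, 23, 13)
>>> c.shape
(5, 13)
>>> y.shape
(5, 13)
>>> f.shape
(11, 5, 13)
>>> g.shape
(5,)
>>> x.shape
(5, 13)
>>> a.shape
(23, 23)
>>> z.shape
(13, 5, 13)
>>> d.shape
()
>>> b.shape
(23,)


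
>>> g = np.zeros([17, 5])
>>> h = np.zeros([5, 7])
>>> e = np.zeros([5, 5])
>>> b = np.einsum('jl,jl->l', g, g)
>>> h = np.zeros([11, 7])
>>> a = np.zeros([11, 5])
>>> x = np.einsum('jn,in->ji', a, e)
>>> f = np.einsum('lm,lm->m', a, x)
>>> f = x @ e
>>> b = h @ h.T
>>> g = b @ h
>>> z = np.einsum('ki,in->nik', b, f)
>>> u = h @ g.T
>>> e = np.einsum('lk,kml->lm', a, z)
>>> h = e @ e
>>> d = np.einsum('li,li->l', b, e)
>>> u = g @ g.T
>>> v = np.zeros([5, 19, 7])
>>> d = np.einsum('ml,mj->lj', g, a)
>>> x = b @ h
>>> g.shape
(11, 7)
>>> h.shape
(11, 11)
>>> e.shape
(11, 11)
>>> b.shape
(11, 11)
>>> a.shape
(11, 5)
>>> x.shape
(11, 11)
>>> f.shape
(11, 5)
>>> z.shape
(5, 11, 11)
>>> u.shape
(11, 11)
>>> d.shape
(7, 5)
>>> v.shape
(5, 19, 7)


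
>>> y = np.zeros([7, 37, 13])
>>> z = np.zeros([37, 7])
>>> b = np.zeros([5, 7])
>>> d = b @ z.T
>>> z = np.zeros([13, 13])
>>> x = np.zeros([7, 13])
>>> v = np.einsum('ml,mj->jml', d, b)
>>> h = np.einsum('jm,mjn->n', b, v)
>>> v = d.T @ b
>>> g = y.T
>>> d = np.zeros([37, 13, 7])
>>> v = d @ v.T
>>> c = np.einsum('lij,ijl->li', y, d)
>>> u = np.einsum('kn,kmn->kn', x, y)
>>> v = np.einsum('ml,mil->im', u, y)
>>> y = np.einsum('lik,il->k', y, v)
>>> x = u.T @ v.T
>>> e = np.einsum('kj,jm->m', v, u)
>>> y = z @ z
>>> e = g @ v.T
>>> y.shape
(13, 13)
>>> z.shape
(13, 13)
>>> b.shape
(5, 7)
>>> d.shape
(37, 13, 7)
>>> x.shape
(13, 37)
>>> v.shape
(37, 7)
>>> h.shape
(37,)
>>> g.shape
(13, 37, 7)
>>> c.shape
(7, 37)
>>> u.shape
(7, 13)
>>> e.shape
(13, 37, 37)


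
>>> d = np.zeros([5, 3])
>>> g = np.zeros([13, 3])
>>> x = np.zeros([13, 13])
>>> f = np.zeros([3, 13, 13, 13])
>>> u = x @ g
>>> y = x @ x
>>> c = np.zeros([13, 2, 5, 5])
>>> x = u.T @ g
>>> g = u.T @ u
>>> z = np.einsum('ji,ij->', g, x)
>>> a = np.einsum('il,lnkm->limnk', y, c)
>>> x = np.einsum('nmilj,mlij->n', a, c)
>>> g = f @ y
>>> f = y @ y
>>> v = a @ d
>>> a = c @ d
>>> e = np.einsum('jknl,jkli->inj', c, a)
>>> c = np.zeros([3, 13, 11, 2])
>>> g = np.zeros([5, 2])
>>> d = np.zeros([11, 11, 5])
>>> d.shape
(11, 11, 5)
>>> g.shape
(5, 2)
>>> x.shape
(13,)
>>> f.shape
(13, 13)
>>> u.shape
(13, 3)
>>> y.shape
(13, 13)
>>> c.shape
(3, 13, 11, 2)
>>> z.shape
()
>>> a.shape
(13, 2, 5, 3)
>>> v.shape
(13, 13, 5, 2, 3)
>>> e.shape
(3, 5, 13)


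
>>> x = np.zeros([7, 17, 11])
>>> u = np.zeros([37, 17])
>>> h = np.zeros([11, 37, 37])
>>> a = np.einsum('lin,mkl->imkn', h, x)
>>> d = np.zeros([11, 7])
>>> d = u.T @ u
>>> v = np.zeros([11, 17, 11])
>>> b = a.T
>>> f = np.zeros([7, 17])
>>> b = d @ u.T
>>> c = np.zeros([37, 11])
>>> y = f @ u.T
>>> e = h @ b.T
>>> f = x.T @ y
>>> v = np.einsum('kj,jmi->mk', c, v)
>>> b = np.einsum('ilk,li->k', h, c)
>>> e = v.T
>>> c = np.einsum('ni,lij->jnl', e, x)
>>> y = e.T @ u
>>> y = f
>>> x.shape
(7, 17, 11)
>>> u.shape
(37, 17)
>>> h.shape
(11, 37, 37)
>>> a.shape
(37, 7, 17, 37)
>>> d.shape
(17, 17)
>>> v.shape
(17, 37)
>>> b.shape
(37,)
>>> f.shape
(11, 17, 37)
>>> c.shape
(11, 37, 7)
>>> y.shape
(11, 17, 37)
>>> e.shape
(37, 17)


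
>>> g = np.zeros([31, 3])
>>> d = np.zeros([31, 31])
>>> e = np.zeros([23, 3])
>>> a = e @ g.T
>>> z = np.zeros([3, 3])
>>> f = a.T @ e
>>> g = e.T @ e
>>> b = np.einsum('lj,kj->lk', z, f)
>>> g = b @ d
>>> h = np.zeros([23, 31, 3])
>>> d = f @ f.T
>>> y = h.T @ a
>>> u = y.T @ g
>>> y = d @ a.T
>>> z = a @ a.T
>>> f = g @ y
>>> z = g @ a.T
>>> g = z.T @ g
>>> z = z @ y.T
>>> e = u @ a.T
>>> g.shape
(23, 31)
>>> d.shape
(31, 31)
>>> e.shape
(31, 31, 23)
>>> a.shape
(23, 31)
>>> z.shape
(3, 31)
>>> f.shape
(3, 23)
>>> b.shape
(3, 31)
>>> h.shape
(23, 31, 3)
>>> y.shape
(31, 23)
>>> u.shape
(31, 31, 31)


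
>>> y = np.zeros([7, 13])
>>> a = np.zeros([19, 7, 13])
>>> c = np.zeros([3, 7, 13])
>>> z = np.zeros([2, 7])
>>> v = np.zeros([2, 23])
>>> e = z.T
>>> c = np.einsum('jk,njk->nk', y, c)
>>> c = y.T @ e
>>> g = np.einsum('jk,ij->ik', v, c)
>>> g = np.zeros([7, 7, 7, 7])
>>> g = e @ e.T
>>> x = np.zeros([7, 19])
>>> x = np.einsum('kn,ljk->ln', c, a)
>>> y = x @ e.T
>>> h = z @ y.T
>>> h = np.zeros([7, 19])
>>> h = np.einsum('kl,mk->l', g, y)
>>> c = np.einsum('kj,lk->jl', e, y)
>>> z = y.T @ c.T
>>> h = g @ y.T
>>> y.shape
(19, 7)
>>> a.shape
(19, 7, 13)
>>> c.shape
(2, 19)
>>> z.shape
(7, 2)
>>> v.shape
(2, 23)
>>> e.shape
(7, 2)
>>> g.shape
(7, 7)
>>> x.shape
(19, 2)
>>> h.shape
(7, 19)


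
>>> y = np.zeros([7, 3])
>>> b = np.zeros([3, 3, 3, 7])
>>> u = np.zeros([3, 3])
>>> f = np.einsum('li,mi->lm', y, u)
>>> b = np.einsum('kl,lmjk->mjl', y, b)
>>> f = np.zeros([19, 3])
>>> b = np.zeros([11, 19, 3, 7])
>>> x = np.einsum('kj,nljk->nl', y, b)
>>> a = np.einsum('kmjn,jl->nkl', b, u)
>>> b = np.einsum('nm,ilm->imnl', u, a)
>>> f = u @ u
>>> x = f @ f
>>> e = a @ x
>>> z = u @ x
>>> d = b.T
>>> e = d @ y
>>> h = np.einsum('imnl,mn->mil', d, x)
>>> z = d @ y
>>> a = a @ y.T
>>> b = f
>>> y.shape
(7, 3)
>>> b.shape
(3, 3)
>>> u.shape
(3, 3)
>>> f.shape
(3, 3)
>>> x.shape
(3, 3)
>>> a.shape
(7, 11, 7)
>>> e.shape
(11, 3, 3, 3)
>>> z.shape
(11, 3, 3, 3)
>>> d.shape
(11, 3, 3, 7)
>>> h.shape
(3, 11, 7)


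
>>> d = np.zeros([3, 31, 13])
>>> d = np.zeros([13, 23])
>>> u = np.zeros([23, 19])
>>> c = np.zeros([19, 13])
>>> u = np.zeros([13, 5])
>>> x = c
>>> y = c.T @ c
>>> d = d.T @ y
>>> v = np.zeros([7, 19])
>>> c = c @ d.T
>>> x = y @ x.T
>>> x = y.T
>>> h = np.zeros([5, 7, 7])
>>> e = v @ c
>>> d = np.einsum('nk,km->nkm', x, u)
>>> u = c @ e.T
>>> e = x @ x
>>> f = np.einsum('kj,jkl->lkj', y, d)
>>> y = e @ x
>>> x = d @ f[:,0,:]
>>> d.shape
(13, 13, 5)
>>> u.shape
(19, 7)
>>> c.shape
(19, 23)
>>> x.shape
(13, 13, 13)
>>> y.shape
(13, 13)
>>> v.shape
(7, 19)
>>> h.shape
(5, 7, 7)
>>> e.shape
(13, 13)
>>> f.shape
(5, 13, 13)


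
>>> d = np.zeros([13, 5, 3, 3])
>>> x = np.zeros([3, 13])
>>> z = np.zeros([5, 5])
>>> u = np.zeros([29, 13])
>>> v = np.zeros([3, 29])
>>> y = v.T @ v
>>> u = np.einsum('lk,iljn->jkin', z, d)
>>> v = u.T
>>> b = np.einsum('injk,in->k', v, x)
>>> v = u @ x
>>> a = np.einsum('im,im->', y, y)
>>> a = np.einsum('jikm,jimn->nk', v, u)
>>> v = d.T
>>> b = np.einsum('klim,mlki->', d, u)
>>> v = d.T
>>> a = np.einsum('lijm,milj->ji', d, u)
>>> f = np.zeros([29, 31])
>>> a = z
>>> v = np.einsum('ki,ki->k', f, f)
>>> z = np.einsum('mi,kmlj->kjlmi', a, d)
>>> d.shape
(13, 5, 3, 3)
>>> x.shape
(3, 13)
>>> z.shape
(13, 3, 3, 5, 5)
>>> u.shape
(3, 5, 13, 3)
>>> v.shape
(29,)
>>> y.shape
(29, 29)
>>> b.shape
()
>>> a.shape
(5, 5)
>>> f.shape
(29, 31)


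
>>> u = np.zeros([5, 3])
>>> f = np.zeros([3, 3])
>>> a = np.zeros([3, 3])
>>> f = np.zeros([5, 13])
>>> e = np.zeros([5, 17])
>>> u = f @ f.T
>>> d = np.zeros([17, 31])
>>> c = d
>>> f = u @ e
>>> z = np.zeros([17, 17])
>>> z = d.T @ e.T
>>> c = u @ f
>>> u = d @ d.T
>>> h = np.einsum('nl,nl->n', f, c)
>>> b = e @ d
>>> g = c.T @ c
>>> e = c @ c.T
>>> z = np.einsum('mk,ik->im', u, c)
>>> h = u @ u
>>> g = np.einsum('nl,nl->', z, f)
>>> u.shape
(17, 17)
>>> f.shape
(5, 17)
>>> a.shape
(3, 3)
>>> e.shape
(5, 5)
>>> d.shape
(17, 31)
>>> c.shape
(5, 17)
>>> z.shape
(5, 17)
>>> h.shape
(17, 17)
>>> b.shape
(5, 31)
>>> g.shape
()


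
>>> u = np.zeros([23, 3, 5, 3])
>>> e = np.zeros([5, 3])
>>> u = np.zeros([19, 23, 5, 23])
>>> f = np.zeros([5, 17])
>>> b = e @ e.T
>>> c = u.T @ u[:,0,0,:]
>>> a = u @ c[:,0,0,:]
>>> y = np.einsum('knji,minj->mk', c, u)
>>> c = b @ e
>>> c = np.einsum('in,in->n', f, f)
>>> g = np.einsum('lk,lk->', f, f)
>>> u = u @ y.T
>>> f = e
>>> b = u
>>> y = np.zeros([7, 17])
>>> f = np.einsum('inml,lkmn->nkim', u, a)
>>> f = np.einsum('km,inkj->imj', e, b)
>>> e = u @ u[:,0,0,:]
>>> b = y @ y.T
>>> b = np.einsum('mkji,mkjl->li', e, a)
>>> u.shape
(19, 23, 5, 19)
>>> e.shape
(19, 23, 5, 19)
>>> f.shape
(19, 3, 19)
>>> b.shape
(23, 19)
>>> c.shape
(17,)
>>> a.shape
(19, 23, 5, 23)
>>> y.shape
(7, 17)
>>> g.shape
()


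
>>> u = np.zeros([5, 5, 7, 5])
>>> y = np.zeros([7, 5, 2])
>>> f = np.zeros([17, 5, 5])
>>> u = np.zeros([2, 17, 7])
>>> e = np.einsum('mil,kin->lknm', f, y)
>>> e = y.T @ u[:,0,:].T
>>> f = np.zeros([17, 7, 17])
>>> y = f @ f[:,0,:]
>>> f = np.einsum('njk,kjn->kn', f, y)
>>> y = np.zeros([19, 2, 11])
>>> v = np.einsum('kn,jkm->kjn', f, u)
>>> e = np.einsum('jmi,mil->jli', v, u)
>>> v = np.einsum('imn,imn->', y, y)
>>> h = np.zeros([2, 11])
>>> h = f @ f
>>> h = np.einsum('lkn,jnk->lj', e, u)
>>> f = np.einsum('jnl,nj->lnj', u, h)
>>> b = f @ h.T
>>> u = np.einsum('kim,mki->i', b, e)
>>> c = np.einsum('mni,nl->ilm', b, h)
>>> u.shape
(17,)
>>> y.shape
(19, 2, 11)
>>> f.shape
(7, 17, 2)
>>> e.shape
(17, 7, 17)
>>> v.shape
()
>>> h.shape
(17, 2)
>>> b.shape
(7, 17, 17)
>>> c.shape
(17, 2, 7)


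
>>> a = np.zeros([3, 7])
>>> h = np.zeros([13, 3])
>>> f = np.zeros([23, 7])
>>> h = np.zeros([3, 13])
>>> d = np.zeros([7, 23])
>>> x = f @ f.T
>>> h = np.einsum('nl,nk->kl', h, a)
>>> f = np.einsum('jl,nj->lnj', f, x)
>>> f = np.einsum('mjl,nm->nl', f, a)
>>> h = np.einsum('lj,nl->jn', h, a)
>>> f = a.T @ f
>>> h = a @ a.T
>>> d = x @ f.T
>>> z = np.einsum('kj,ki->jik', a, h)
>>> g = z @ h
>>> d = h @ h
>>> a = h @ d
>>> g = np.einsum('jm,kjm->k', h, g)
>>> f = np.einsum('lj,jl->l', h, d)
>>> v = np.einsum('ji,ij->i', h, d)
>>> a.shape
(3, 3)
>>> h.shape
(3, 3)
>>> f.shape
(3,)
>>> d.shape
(3, 3)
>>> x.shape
(23, 23)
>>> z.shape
(7, 3, 3)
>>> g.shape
(7,)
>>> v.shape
(3,)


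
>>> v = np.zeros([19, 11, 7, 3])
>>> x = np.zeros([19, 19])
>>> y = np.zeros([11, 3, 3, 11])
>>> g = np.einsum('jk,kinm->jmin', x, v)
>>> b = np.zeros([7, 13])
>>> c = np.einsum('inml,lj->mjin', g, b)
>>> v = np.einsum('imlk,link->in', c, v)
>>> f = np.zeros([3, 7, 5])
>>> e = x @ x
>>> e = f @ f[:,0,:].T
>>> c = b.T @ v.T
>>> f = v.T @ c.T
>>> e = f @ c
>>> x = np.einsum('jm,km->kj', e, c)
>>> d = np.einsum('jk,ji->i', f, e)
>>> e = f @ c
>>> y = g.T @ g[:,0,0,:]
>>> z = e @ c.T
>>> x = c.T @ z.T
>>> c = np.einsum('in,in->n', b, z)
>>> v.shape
(11, 7)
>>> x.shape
(11, 7)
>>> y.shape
(7, 11, 3, 7)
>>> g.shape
(19, 3, 11, 7)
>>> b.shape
(7, 13)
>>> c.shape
(13,)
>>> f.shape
(7, 13)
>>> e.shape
(7, 11)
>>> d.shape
(11,)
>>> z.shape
(7, 13)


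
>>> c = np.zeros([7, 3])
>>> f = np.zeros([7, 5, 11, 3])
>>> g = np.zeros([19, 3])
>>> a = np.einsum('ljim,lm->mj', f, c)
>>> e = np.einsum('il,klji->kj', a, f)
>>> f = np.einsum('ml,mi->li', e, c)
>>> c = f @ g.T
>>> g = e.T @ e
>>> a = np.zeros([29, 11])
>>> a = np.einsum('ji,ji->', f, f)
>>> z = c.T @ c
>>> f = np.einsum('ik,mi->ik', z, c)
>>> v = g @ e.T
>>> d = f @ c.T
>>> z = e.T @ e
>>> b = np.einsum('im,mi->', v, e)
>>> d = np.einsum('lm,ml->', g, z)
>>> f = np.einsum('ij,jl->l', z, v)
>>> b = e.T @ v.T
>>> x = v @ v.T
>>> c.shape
(11, 19)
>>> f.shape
(7,)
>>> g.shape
(11, 11)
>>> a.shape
()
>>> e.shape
(7, 11)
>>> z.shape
(11, 11)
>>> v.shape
(11, 7)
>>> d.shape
()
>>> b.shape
(11, 11)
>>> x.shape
(11, 11)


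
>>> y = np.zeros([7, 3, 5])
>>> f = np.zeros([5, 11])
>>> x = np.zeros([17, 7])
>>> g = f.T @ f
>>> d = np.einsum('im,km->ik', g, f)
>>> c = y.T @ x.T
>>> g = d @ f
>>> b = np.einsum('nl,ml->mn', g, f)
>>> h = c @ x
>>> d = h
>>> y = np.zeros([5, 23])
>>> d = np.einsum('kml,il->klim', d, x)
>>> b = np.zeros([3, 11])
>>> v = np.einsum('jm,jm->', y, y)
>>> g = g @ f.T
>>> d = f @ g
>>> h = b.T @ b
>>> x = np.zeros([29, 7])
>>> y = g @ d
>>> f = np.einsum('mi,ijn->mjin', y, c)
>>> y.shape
(11, 5)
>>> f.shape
(11, 3, 5, 17)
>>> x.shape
(29, 7)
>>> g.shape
(11, 5)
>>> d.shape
(5, 5)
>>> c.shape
(5, 3, 17)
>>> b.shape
(3, 11)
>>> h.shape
(11, 11)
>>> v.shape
()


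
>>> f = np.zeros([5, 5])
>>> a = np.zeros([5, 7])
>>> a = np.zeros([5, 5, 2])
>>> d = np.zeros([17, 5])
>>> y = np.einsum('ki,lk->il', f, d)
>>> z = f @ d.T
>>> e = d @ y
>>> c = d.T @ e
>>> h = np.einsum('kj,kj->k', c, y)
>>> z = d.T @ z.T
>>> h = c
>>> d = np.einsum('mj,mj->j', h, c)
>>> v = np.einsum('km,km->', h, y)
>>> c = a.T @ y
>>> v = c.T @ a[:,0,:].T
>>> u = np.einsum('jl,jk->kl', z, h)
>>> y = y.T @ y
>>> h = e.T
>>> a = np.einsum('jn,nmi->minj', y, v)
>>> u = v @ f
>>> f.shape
(5, 5)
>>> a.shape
(5, 5, 17, 17)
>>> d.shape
(17,)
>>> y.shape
(17, 17)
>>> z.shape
(5, 5)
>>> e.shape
(17, 17)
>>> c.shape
(2, 5, 17)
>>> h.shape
(17, 17)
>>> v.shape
(17, 5, 5)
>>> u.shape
(17, 5, 5)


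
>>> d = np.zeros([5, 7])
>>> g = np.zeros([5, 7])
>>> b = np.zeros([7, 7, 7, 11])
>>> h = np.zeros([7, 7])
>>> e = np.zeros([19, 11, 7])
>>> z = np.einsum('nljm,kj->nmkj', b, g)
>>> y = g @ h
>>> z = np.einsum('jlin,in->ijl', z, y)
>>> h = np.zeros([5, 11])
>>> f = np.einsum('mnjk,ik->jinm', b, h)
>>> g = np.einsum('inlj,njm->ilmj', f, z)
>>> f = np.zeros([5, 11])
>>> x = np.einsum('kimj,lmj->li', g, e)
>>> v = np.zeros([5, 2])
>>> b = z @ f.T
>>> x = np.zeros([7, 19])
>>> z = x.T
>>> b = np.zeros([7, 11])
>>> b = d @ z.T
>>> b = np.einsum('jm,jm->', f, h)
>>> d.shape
(5, 7)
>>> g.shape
(7, 7, 11, 7)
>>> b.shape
()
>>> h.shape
(5, 11)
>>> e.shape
(19, 11, 7)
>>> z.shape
(19, 7)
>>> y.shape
(5, 7)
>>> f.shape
(5, 11)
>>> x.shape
(7, 19)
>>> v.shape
(5, 2)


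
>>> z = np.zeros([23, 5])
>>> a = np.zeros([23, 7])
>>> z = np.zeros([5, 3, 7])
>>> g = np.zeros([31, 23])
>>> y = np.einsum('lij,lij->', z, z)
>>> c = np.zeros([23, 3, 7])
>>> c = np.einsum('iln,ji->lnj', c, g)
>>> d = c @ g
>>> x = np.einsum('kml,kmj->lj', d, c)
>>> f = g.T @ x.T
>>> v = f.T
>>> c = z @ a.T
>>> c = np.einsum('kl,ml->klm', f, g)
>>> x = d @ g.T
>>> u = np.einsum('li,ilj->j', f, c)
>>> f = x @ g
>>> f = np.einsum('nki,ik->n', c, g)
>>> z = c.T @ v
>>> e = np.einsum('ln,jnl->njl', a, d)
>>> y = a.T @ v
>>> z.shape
(31, 23, 23)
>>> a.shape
(23, 7)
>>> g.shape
(31, 23)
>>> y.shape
(7, 23)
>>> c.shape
(23, 23, 31)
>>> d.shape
(3, 7, 23)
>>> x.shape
(3, 7, 31)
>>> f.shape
(23,)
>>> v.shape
(23, 23)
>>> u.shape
(31,)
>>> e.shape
(7, 3, 23)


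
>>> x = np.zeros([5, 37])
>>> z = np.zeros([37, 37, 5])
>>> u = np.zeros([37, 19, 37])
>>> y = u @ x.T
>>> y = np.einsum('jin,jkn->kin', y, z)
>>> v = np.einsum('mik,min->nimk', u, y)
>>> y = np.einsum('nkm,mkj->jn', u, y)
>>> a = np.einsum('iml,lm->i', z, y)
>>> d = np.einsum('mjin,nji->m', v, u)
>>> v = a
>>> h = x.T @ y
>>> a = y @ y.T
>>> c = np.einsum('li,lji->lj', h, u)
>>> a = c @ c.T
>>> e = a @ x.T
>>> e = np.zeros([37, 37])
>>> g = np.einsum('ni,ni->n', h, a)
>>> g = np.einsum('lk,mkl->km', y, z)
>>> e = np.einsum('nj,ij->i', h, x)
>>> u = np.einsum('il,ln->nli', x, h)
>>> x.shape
(5, 37)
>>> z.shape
(37, 37, 5)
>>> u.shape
(37, 37, 5)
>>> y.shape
(5, 37)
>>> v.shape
(37,)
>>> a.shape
(37, 37)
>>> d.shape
(5,)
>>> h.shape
(37, 37)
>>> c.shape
(37, 19)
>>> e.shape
(5,)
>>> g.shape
(37, 37)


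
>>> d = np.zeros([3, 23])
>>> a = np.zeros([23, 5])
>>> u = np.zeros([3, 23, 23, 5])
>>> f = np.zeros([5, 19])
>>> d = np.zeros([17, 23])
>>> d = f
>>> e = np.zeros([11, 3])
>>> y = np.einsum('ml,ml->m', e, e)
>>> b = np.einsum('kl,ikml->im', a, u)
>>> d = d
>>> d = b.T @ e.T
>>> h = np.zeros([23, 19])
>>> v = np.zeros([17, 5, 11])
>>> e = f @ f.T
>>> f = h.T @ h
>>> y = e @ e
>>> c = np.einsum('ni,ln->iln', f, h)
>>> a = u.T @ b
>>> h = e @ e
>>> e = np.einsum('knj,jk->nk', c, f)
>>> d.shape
(23, 11)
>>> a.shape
(5, 23, 23, 23)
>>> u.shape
(3, 23, 23, 5)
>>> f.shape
(19, 19)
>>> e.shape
(23, 19)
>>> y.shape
(5, 5)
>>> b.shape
(3, 23)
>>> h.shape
(5, 5)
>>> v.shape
(17, 5, 11)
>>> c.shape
(19, 23, 19)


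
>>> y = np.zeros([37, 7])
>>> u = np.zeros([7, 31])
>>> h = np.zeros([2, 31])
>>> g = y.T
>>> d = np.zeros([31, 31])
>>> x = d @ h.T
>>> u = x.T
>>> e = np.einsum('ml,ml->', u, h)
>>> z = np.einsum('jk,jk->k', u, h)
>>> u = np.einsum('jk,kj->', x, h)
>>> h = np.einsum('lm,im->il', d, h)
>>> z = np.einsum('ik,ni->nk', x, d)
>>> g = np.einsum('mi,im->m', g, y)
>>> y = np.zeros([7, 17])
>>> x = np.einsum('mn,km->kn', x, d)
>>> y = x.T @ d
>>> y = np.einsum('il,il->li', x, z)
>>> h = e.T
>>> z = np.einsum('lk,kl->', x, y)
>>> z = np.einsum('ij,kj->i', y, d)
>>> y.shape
(2, 31)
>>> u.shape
()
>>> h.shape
()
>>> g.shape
(7,)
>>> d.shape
(31, 31)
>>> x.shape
(31, 2)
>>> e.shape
()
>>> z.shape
(2,)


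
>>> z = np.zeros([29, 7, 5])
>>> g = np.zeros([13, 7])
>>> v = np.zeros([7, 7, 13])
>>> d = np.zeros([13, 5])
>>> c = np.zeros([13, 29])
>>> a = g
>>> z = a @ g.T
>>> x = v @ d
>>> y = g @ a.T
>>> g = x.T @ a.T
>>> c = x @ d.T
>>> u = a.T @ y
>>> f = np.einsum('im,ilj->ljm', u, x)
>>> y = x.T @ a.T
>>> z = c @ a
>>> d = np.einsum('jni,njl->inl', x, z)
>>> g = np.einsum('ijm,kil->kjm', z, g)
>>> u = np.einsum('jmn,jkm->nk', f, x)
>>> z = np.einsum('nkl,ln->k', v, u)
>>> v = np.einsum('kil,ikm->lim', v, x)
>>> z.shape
(7,)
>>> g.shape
(5, 7, 7)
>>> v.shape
(13, 7, 5)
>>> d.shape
(5, 7, 7)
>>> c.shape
(7, 7, 13)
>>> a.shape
(13, 7)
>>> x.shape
(7, 7, 5)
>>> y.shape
(5, 7, 13)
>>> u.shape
(13, 7)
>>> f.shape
(7, 5, 13)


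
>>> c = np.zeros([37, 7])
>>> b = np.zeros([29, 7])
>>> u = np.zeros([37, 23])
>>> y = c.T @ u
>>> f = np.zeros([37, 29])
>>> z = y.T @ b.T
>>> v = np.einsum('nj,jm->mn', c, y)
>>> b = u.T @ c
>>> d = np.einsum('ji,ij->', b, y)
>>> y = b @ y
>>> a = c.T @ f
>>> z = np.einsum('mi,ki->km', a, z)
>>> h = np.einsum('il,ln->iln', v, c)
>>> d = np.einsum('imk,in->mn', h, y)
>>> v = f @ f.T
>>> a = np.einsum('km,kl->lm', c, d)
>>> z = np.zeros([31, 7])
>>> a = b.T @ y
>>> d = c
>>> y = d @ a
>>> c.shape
(37, 7)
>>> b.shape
(23, 7)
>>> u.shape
(37, 23)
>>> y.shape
(37, 23)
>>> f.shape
(37, 29)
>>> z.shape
(31, 7)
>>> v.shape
(37, 37)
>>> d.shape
(37, 7)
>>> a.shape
(7, 23)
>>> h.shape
(23, 37, 7)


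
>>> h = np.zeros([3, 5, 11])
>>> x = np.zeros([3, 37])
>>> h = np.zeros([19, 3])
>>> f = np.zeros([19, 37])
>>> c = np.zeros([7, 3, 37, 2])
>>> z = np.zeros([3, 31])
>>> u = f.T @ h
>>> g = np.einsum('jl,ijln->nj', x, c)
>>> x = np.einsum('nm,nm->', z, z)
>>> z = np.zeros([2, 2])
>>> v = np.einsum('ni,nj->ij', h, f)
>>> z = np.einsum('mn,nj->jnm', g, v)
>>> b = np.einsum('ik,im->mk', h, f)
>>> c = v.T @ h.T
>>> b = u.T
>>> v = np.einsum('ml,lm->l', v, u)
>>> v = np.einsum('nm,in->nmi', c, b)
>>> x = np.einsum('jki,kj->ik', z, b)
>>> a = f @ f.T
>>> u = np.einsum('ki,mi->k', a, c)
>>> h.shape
(19, 3)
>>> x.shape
(2, 3)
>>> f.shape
(19, 37)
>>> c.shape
(37, 19)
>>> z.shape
(37, 3, 2)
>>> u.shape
(19,)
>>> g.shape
(2, 3)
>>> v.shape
(37, 19, 3)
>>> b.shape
(3, 37)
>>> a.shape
(19, 19)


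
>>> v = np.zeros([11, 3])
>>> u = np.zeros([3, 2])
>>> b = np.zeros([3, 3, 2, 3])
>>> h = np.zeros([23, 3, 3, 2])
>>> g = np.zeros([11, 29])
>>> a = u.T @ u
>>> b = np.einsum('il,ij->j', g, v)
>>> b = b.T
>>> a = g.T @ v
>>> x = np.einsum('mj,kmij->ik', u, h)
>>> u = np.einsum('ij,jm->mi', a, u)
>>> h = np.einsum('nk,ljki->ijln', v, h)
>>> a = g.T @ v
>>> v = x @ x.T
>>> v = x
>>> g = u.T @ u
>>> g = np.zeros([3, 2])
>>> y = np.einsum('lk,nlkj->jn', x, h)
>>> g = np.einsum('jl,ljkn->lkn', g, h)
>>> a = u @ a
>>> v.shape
(3, 23)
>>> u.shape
(2, 29)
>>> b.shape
(3,)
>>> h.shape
(2, 3, 23, 11)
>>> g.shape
(2, 23, 11)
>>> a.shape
(2, 3)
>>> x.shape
(3, 23)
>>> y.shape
(11, 2)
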